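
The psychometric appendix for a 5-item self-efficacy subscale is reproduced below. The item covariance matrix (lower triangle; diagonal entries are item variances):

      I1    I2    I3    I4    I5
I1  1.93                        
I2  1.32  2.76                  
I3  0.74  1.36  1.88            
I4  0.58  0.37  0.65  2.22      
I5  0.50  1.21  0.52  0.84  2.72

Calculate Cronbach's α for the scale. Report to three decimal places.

α = 0.730

Σσ²ᵢ = 1.93 + 2.76 + 1.88 + 2.22 + 2.72 = 11.51
Sum of off-diagonal covariances = 8.09
σ²_total = 11.51 + 2 × 8.09 = 27.69
α = (k/(k−1))·(1 − Σσ²ᵢ/σ²_total) = (5/4)·(1 − 11.51/27.69) = 0.730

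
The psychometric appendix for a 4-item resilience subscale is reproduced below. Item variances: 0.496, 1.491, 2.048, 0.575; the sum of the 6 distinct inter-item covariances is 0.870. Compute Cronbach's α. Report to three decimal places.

Cronbach's α = 0.365

ΣVar(i) = 0.496 + 1.491 + 2.048 + 0.575 = 4.610
Sum of distinct covariances = 0.870
σ²_total = ΣVar(i) + 2·Σcov = 4.610 + 2 × 0.870 = 6.350
α = (4/3)·(1 − 4.610/6.350) = 0.365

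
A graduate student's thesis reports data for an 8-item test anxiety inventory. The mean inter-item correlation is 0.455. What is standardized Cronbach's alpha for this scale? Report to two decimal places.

standardized Cronbach's alpha = 0.87

Standardized α = k·r̄ / (1 + (k−1)·r̄) = 8 × 0.455 / (1 + 7 × 0.455)
  = 3.6400 / 4.1850 = 0.87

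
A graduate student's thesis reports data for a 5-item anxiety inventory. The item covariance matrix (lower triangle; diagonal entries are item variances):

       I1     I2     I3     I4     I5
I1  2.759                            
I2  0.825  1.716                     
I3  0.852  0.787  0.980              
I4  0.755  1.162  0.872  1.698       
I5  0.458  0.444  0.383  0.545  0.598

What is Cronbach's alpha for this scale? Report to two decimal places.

Σσᵢ² = 2.759 + 1.716 + 0.980 + 1.698 + 0.598 = 7.751
Σ_{i<j} σ_ij = 7.083
σ²_T = 7.751 + 2 × 7.083 = 21.917
α = (k/(k−1))·(1 − Σσᵢ²/σ²_T) = (5/4)·(1 − 7.751/21.917) = 0.81

Cronbach's alpha = 0.81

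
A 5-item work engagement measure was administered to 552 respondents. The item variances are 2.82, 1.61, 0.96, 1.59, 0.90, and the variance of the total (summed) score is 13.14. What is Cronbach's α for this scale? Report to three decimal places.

Σσᵢ² = 2.82 + 1.61 + 0.96 + 1.59 + 0.90 = 7.88
α = (k/(k−1))·(1 − Σσᵢ²/σ²_total) = (5/4)·(1 − 7.88/13.14) = 0.500

Cronbach's α = 0.500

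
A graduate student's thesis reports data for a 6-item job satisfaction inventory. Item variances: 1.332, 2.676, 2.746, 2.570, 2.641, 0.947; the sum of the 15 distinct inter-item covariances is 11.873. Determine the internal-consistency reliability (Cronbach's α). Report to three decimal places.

Cronbach's α = 0.777

Σσᵢ² = 1.332 + 2.676 + 2.746 + 2.570 + 2.641 + 0.947 = 12.912
Sum of distinct covariances = 11.873
σ²_total = Σσᵢ² + 2·Σcov = 12.912 + 2 × 11.873 = 36.658
α = (6/5)·(1 − 12.912/36.658) = 0.777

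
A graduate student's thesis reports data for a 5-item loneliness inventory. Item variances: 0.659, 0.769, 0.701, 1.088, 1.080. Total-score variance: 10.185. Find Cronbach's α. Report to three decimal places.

Cronbach's α = 0.723

Σσᵢ² = 0.659 + 0.769 + 0.701 + 1.088 + 1.080 = 4.297
α = (k/(k−1))·(1 − Σσᵢ²/Var(T)) = (5/4)·(1 − 4.297/10.185) = 0.723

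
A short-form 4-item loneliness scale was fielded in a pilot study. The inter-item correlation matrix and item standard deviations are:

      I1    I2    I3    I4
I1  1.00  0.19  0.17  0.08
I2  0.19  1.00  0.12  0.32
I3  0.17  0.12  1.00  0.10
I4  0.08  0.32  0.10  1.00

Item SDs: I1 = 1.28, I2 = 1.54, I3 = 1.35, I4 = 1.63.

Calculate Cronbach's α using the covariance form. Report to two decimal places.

Σσ²ᵢ = 1.28² + 1.54² + 1.35² + 1.63² = 8.4894
Covariances σ_ij = r_ij · s_i · s_j:
  σ(I1,I2) = 0.19 × 1.28 × 1.54 = 0.3745
  σ(I1,I3) = 0.17 × 1.28 × 1.35 = 0.2938
  σ(I1,I4) = 0.08 × 1.28 × 1.63 = 0.1669
  σ(I2,I3) = 0.12 × 1.54 × 1.35 = 0.2495
  σ(I2,I4) = 0.32 × 1.54 × 1.63 = 0.8033
  σ(I3,I4) = 0.10 × 1.35 × 1.63 = 0.2200
σ²_T = Σσ²ᵢ + 2·Σσ_ij = 8.4894 + 2 × 2.1080 = 12.7054
α = (4/3)·(1 − 8.4894/12.7054) = 0.44

Cronbach's α = 0.44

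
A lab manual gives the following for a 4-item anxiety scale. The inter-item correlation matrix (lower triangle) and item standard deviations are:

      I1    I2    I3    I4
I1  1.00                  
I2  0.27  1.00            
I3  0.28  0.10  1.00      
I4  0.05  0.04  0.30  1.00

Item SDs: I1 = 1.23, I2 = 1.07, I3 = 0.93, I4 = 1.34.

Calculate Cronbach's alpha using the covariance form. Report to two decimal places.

Σσ²ᵢ = 1.23² + 1.07² + 0.93² + 1.34² = 5.3183
Covariances σ_ij = r_ij · s_i · s_j:
  σ(I1,I2) = 0.27 × 1.23 × 1.07 = 0.3553
  σ(I1,I3) = 0.28 × 1.23 × 0.93 = 0.3203
  σ(I1,I4) = 0.05 × 1.23 × 1.34 = 0.0824
  σ(I2,I3) = 0.10 × 1.07 × 0.93 = 0.0995
  σ(I2,I4) = 0.04 × 1.07 × 1.34 = 0.0574
  σ(I3,I4) = 0.30 × 0.93 × 1.34 = 0.3739
σ²_T = Σσ²ᵢ + 2·Σσ_ij = 5.3183 + 2 × 1.2888 = 7.8959
α = (4/3)·(1 − 5.3183/7.8959) = 0.44

α = 0.44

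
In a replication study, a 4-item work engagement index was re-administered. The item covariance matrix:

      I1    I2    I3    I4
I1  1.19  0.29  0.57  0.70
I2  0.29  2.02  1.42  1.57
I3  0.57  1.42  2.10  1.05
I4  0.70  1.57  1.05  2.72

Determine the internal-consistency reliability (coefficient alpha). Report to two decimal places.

coefficient alpha = 0.78

Σσ²ᵢ = 1.19 + 2.02 + 2.10 + 2.72 = 8.03
Sum of off-diagonal covariances = 5.60
σ²_total = 8.03 + 2 × 5.60 = 19.23
α = (k/(k−1))·(1 − Σσ²ᵢ/σ²_total) = (4/3)·(1 − 8.03/19.23) = 0.78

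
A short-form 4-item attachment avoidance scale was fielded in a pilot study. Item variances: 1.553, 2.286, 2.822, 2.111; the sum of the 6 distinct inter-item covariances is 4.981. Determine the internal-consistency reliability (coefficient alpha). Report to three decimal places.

ΣVar(i) = 1.553 + 2.286 + 2.822 + 2.111 = 8.772
Sum of distinct covariances = 4.981
total variance = ΣVar(i) + 2·Σcov = 8.772 + 2 × 4.981 = 18.734
α = (4/3)·(1 − 8.772/18.734) = 0.709

α = 0.709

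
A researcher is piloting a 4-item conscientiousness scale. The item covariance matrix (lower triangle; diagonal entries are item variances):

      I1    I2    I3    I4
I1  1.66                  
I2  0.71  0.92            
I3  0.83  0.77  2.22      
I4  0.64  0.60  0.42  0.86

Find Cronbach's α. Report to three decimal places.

ΣVar(i) = 1.66 + 0.92 + 2.22 + 0.86 = 5.66
Sum of the distinct covariances = 3.97
σ²_total = 5.66 + 2 × 3.97 = 13.60
α = (k/(k−1))·(1 − ΣVar(i)/σ²_total) = (4/3)·(1 − 5.66/13.60) = 0.778

α = 0.778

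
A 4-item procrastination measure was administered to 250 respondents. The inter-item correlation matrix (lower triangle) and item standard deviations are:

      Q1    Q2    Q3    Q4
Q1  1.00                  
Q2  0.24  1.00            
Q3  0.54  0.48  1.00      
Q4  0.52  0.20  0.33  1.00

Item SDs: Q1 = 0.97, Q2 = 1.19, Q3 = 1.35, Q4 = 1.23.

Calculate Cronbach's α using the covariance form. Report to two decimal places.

Σσ²ᵢ = 0.97² + 1.19² + 1.35² + 1.23² = 5.6924
Covariances σ_ij = r_ij · s_i · s_j:
  σ(Q1,Q2) = 0.24 × 0.97 × 1.19 = 0.2770
  σ(Q1,Q3) = 0.54 × 0.97 × 1.35 = 0.7071
  σ(Q1,Q4) = 0.52 × 0.97 × 1.23 = 0.6204
  σ(Q2,Q3) = 0.48 × 1.19 × 1.35 = 0.7711
  σ(Q2,Q4) = 0.20 × 1.19 × 1.23 = 0.2927
  σ(Q3,Q4) = 0.33 × 1.35 × 1.23 = 0.5480
σ²_T = Σσ²ᵢ + 2·Σσ_ij = 5.6924 + 2 × 3.2163 = 12.1250
α = (4/3)·(1 − 5.6924/12.1250) = 0.71

α = 0.71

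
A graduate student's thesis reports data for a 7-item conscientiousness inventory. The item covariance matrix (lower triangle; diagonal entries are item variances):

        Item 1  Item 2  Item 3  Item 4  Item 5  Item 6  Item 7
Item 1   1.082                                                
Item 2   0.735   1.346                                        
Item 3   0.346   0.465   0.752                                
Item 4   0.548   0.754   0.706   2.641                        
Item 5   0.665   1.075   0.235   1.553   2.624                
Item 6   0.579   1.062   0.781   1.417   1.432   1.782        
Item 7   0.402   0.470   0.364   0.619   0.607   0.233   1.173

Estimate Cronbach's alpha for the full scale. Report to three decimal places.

sum of item variances = 1.082 + 1.346 + 0.752 + 2.641 + 2.624 + 1.782 + 1.173 = 11.400
Sum of the distinct covariances = 15.048
total variance = 11.400 + 2 × 15.048 = 41.496
α = (k/(k−1))·(1 − sum of item variances/total variance) = (7/6)·(1 − 11.400/41.496) = 0.846

α = 0.846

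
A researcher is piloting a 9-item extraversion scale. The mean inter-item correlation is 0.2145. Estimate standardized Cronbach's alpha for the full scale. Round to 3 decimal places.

Standardized α = k·r̄ / (1 + (k−1)·r̄) = 9 × 0.2145 / (1 + 8 × 0.2145)
  = 1.9305 / 2.7160 = 0.711

standardized Cronbach's alpha = 0.711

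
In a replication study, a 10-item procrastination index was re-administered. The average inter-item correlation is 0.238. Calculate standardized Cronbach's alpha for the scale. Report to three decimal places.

Standardized α = k·r̄ / (1 + (k−1)·r̄) = 10 × 0.238 / (1 + 9 × 0.238)
  = 2.3800 / 3.1420 = 0.757

α = 0.757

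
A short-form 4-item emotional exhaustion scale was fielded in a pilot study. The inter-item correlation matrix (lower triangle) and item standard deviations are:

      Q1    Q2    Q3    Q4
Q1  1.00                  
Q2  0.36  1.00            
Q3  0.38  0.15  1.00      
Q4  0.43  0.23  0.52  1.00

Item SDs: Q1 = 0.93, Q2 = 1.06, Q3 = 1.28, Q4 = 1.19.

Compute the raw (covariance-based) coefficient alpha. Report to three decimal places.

Σσ²ᵢ = 0.93² + 1.06² + 1.28² + 1.19² = 5.0430
Covariances σ_ij = r_ij · s_i · s_j:
  σ(Q1,Q2) = 0.36 × 0.93 × 1.06 = 0.3549
  σ(Q1,Q3) = 0.38 × 0.93 × 1.28 = 0.4524
  σ(Q1,Q4) = 0.43 × 0.93 × 1.19 = 0.4759
  σ(Q2,Q3) = 0.15 × 1.06 × 1.28 = 0.2035
  σ(Q2,Q4) = 0.23 × 1.06 × 1.19 = 0.2901
  σ(Q3,Q4) = 0.52 × 1.28 × 1.19 = 0.7921
σ²_T = Σσ²ᵢ + 2·Σσ_ij = 5.0430 + 2 × 2.5689 = 10.1808
α = (4/3)·(1 − 5.0430/10.1808) = 0.673

coefficient alpha = 0.673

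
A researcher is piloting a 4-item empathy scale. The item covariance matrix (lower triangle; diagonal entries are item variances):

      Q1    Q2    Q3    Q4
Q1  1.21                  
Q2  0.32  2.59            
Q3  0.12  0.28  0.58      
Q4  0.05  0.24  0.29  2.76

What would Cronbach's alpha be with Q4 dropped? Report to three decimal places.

α = 0.371

Remaining items: Q1, Q2, Q3 (k = 3).
Σσᵢ² = 1.21 + 2.59 + 0.58 = 4.38
σ²_total = 4.38 + 2 × 0.72 = 5.82
α (item deleted) = (3/2)·(1 − 4.38/5.82) = 0.371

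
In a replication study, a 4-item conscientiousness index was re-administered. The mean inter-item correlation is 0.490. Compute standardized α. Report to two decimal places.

standardized α = 0.79

Standardized α = k·r̄ / (1 + (k−1)·r̄) = 4 × 0.490 / (1 + 3 × 0.490)
  = 1.9600 / 2.4700 = 0.79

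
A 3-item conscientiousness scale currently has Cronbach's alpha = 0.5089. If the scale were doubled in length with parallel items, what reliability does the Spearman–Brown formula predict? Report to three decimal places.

predicted reliability = 0.675

Length factor m = 2
α' = m·α / (1 + (m−1)·α)
   = 2 × 0.5089 / (1 + (2 − 1) × 0.5089)
   = 1.0178 / 1.5089 = 0.675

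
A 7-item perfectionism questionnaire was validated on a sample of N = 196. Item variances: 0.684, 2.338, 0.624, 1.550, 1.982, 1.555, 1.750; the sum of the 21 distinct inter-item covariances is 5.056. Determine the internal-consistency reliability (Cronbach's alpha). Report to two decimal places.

α = 0.57

Σσᵢ² = 0.684 + 2.338 + 0.624 + 1.550 + 1.982 + 1.555 + 1.750 = 10.483
Sum of distinct covariances = 5.056
Var(T) = Σσᵢ² + 2·Σcov = 10.483 + 2 × 5.056 = 20.595
α = (7/6)·(1 − 10.483/20.595) = 0.57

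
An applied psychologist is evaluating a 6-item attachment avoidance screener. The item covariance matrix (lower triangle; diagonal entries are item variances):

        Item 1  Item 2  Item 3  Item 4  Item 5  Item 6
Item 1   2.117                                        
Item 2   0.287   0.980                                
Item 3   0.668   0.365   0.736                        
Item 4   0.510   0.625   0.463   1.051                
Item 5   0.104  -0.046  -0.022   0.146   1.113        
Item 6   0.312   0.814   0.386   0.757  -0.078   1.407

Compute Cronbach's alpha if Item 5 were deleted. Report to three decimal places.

Cronbach's alpha = 0.778

Remaining items: Item 1, Item 2, Item 3, Item 4, Item 6 (k = 5).
Σσ²ᵢ = 2.117 + 0.980 + 0.736 + 1.051 + 1.407 = 6.291
total variance = 6.291 + 2 × 5.187 = 16.665
α (item deleted) = (5/4)·(1 − 6.291/16.665) = 0.778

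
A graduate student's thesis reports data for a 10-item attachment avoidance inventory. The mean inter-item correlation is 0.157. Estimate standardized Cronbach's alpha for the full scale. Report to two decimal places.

standardized Cronbach's alpha = 0.65

Standardized α = k·r̄ / (1 + (k−1)·r̄) = 10 × 0.157 / (1 + 9 × 0.157)
  = 1.5700 / 2.4130 = 0.65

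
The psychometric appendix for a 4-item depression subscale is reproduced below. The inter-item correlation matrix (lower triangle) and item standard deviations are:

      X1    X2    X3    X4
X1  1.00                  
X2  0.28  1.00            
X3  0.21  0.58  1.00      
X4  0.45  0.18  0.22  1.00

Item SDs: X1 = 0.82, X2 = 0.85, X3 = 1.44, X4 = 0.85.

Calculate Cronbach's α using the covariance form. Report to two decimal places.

α = 0.63

Σσ²ᵢ = 0.82² + 0.85² + 1.44² + 0.85² = 4.1910
Covariances σ_ij = r_ij · s_i · s_j:
  σ(X1,X2) = 0.28 × 0.82 × 0.85 = 0.1952
  σ(X1,X3) = 0.21 × 0.82 × 1.44 = 0.2480
  σ(X1,X4) = 0.45 × 0.82 × 0.85 = 0.3136
  σ(X2,X3) = 0.58 × 0.85 × 1.44 = 0.7099
  σ(X2,X4) = 0.18 × 0.85 × 0.85 = 0.1300
  σ(X3,X4) = 0.22 × 1.44 × 0.85 = 0.2693
σ²_T = Σσ²ᵢ + 2·Σσ_ij = 4.1910 + 2 × 1.8660 = 7.9230
α = (4/3)·(1 − 4.1910/7.9230) = 0.63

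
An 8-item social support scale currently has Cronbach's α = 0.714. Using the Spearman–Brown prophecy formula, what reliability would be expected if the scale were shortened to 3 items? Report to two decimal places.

predicted reliability = 0.48

Length factor m = 3/8 = 0.3750
α' = m·α / (1 − (1−m)·α)
   = 3/8 × 0.714 / (1 − (1 − 3/8) × 0.714)
   = 0.2677 / 0.5537 = 0.48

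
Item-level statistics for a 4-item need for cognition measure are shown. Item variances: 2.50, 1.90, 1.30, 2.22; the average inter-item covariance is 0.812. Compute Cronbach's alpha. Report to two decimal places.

Cronbach's alpha = 0.74

ΣVar(i) = 2.50 + 1.90 + 1.30 + 2.22 = 7.92
Sum of the 6 distinct covariances = 6 × 0.812 = 4.872
σ²_total = ΣVar(i) + 2·Σcov = 7.92 + 2 × 4.872 = 17.664
α = (4/3)·(1 − 7.92/17.664) = 0.74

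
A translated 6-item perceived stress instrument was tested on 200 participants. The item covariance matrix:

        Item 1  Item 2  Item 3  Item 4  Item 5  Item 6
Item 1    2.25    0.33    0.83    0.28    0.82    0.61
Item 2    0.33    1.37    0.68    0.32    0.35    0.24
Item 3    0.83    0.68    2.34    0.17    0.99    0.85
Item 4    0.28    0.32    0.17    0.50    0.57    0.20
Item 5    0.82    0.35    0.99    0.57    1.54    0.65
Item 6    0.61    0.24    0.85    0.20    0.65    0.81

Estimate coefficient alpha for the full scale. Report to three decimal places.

Σσ²ᵢ = 2.25 + 1.37 + 2.34 + 0.50 + 1.54 + 0.81 = 8.81
Sum of off-diagonal covariances = 7.89
σ²_total = 8.81 + 2 × 7.89 = 24.59
α = (k/(k−1))·(1 − Σσ²ᵢ/σ²_total) = (6/5)·(1 − 8.81/24.59) = 0.770

α = 0.770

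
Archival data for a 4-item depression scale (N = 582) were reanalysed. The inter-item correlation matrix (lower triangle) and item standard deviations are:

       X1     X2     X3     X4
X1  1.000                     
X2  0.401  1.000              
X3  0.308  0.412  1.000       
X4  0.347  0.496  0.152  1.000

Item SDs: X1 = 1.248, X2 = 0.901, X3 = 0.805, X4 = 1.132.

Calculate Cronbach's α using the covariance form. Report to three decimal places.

α = 0.673

Σσ²ᵢ = 1.248² + 0.901² + 0.805² + 1.132² = 4.2988
Covariances σ_ij = r_ij · s_i · s_j:
  σ(X1,X2) = 0.401 × 1.248 × 0.901 = 0.4509
  σ(X1,X3) = 0.308 × 1.248 × 0.805 = 0.3094
  σ(X1,X4) = 0.347 × 1.248 × 1.132 = 0.4902
  σ(X2,X3) = 0.412 × 0.901 × 0.805 = 0.2988
  σ(X2,X4) = 0.496 × 0.901 × 1.132 = 0.5059
  σ(X3,X4) = 0.152 × 0.805 × 1.132 = 0.1385
σ²_T = Σσ²ᵢ + 2·Σσ_ij = 4.2988 + 2 × 2.1937 = 8.6862
α = (4/3)·(1 − 4.2988/8.6862) = 0.673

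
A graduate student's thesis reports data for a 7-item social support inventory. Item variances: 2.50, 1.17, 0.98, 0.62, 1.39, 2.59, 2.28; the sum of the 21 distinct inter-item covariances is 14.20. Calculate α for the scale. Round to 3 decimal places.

Σσ²ᵢ = 2.50 + 1.17 + 0.98 + 0.62 + 1.39 + 2.59 + 2.28 = 11.53
Sum of distinct covariances = 14.20
Var(T) = Σσ²ᵢ + 2·Σcov = 11.53 + 2 × 14.20 = 39.93
α = (7/6)·(1 − 11.53/39.93) = 0.830

α = 0.830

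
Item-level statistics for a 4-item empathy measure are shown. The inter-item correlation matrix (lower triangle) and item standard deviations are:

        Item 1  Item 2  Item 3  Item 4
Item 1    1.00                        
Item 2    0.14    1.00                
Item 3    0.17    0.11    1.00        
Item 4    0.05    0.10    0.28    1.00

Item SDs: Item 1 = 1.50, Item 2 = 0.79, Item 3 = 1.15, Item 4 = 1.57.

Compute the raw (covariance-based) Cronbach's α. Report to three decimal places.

Σσ²ᵢ = 1.50² + 0.79² + 1.15² + 1.57² = 6.6615
Covariances σ_ij = r_ij · s_i · s_j:
  σ(Item 1,Item 2) = 0.14 × 1.50 × 0.79 = 0.1659
  σ(Item 1,Item 3) = 0.17 × 1.50 × 1.15 = 0.2932
  σ(Item 1,Item 4) = 0.05 × 1.50 × 1.57 = 0.1178
  σ(Item 2,Item 3) = 0.11 × 0.79 × 1.15 = 0.0999
  σ(Item 2,Item 4) = 0.10 × 0.79 × 1.57 = 0.1240
  σ(Item 3,Item 4) = 0.28 × 1.15 × 1.57 = 0.5055
σ²_T = Σσ²ᵢ + 2·Σσ_ij = 6.6615 + 2 × 1.3063 = 9.2741
α = (4/3)·(1 − 6.6615/9.2741) = 0.376

α = 0.376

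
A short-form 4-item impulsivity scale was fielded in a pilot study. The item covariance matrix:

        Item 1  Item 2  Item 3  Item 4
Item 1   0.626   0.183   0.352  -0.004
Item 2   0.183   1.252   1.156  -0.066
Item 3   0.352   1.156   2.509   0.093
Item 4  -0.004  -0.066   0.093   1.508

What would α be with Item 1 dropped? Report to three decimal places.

α = 0.465

Remaining items: Item 2, Item 3, Item 4 (k = 3).
Σσ²ᵢ = 1.252 + 2.509 + 1.508 = 5.269
σ²_T = 5.269 + 2 × 1.183 = 7.635
α (item deleted) = (3/2)·(1 − 5.269/7.635) = 0.465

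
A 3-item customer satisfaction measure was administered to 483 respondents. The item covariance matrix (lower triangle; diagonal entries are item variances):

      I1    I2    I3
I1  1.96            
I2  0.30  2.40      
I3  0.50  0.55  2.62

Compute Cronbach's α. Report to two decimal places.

α = 0.42

ΣVar(i) = 1.96 + 2.40 + 2.62 = 6.98
Σ_{i<j} σ_ij = 1.35
σ²_T = 6.98 + 2 × 1.35 = 9.68
α = (k/(k−1))·(1 − ΣVar(i)/σ²_T) = (3/2)·(1 − 6.98/9.68) = 0.42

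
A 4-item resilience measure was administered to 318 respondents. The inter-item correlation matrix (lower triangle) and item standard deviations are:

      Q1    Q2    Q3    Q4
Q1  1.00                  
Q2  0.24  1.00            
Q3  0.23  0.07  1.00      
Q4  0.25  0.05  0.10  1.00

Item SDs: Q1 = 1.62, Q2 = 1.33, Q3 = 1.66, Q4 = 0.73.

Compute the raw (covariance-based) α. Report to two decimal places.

α = 0.42

Σσ²ᵢ = 1.62² + 1.33² + 1.66² + 0.73² = 7.6818
Covariances σ_ij = r_ij · s_i · s_j:
  σ(Q1,Q2) = 0.24 × 1.62 × 1.33 = 0.5171
  σ(Q1,Q3) = 0.23 × 1.62 × 1.66 = 0.6185
  σ(Q1,Q4) = 0.25 × 1.62 × 0.73 = 0.2957
  σ(Q2,Q3) = 0.07 × 1.33 × 1.66 = 0.1545
  σ(Q2,Q4) = 0.05 × 1.33 × 0.73 = 0.0485
  σ(Q3,Q4) = 0.10 × 1.66 × 0.73 = 0.1212
σ²_T = Σσ²ᵢ + 2·Σσ_ij = 7.6818 + 2 × 1.7555 = 11.1928
α = (4/3)·(1 − 7.6818/11.1928) = 0.42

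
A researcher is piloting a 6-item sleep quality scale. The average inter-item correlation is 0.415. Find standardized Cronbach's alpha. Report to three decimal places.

Standardized α = k·r̄ / (1 + (k−1)·r̄) = 6 × 0.415 / (1 + 5 × 0.415)
  = 2.4900 / 3.0750 = 0.810

standardized Cronbach's alpha = 0.810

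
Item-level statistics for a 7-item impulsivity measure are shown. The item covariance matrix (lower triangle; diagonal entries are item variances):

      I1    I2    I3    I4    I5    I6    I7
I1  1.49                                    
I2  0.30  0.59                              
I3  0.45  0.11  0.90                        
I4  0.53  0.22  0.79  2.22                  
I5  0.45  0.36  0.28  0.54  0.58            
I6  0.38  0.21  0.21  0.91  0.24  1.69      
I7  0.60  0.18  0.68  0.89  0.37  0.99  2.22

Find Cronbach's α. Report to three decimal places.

α = 0.778

Σσᵢ² = 1.49 + 0.59 + 0.90 + 2.22 + 0.58 + 1.69 + 2.22 = 9.69
Sum of the distinct covariances = 9.69
Var(T) = 9.69 + 2 × 9.69 = 29.07
α = (k/(k−1))·(1 − Σσᵢ²/Var(T)) = (7/6)·(1 − 9.69/29.07) = 0.778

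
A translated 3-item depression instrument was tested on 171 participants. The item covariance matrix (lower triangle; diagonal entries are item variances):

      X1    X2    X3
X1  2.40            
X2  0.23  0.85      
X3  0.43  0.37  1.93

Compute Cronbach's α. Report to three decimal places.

Σσᵢ² = 2.40 + 0.85 + 1.93 = 5.18
Sum of off-diagonal covariances = 1.03
total variance = 5.18 + 2 × 1.03 = 7.24
α = (k/(k−1))·(1 − Σσᵢ²/total variance) = (3/2)·(1 − 5.18/7.24) = 0.427

Cronbach's α = 0.427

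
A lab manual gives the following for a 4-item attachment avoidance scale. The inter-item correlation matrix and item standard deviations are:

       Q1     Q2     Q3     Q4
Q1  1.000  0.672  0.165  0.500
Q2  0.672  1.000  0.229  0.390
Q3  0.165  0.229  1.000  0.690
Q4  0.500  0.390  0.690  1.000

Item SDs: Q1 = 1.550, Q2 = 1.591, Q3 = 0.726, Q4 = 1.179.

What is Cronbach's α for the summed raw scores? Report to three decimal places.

Σσ²ᵢ = 1.550² + 1.591² + 0.726² + 1.179² = 6.8509
Covariances σ_ij = r_ij · s_i · s_j:
  σ(Q1,Q2) = 0.672 × 1.550 × 1.591 = 1.6572
  σ(Q1,Q3) = 0.165 × 1.550 × 0.726 = 0.1857
  σ(Q1,Q4) = 0.500 × 1.550 × 1.179 = 0.9137
  σ(Q2,Q3) = 0.229 × 1.591 × 0.726 = 0.2645
  σ(Q2,Q4) = 0.390 × 1.591 × 1.179 = 0.7316
  σ(Q3,Q4) = 0.690 × 0.726 × 1.179 = 0.5906
σ²_T = Σσ²ᵢ + 2·Σσ_ij = 6.8509 + 2 × 4.3433 = 15.5375
α = (4/3)·(1 − 6.8509/15.5375) = 0.745

α = 0.745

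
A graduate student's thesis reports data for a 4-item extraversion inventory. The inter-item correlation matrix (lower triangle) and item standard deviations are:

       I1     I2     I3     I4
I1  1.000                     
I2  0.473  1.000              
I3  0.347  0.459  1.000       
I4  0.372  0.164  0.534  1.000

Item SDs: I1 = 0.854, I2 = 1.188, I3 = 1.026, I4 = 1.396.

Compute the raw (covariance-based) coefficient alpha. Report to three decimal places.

coefficient alpha = 0.698

Σσ²ᵢ = 0.854² + 1.188² + 1.026² + 1.396² = 5.1422
Covariances σ_ij = r_ij · s_i · s_j:
  σ(I1,I2) = 0.473 × 0.854 × 1.188 = 0.4799
  σ(I1,I3) = 0.347 × 0.854 × 1.026 = 0.3040
  σ(I1,I4) = 0.372 × 0.854 × 1.396 = 0.4435
  σ(I2,I3) = 0.459 × 1.188 × 1.026 = 0.5595
  σ(I2,I4) = 0.164 × 1.188 × 1.396 = 0.2720
  σ(I3,I4) = 0.534 × 1.026 × 1.396 = 0.7648
σ²_T = Σσ²ᵢ + 2·Σσ_ij = 5.1422 + 2 × 2.8237 = 10.7896
α = (4/3)·(1 − 5.1422/10.7896) = 0.698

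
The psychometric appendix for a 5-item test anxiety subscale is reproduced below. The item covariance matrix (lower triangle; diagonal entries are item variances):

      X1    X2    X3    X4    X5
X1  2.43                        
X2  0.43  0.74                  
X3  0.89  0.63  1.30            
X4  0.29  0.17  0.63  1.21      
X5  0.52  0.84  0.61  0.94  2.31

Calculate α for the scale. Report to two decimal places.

sum of item variances = 2.43 + 0.74 + 1.30 + 1.21 + 2.31 = 7.99
Sum of the distinct covariances = 5.95
σ²_total = 7.99 + 2 × 5.95 = 19.89
α = (k/(k−1))·(1 − sum of item variances/σ²_total) = (5/4)·(1 − 7.99/19.89) = 0.75

α = 0.75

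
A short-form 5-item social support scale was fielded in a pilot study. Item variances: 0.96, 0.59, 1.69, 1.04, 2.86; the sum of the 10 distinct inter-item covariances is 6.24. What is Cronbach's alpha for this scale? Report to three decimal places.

α = 0.795

sum of item variances = 0.96 + 0.59 + 1.69 + 1.04 + 2.86 = 7.14
Sum of distinct covariances = 6.24
Var(T) = sum of item variances + 2·Σcov = 7.14 + 2 × 6.24 = 19.62
α = (5/4)·(1 − 7.14/19.62) = 0.795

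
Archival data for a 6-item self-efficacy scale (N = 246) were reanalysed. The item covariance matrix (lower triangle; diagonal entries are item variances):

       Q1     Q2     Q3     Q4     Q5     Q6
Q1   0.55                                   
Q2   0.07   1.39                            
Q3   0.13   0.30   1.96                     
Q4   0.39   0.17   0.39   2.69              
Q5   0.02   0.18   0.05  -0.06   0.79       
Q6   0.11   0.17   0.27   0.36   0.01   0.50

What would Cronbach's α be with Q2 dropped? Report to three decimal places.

α = 0.425

Remaining items: Q1, Q3, Q4, Q5, Q6 (k = 5).
sum of item variances = 0.55 + 1.96 + 2.69 + 0.79 + 0.50 = 6.49
σ²_total = 6.49 + 2 × 1.67 = 9.83
α (item deleted) = (5/4)·(1 − 6.49/9.83) = 0.425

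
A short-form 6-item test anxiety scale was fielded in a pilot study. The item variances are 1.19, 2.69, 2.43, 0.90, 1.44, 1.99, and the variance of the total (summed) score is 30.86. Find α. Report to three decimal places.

α = 0.786

ΣVar(i) = 1.19 + 2.69 + 2.43 + 0.90 + 1.44 + 1.99 = 10.64
α = (k/(k−1))·(1 − ΣVar(i)/total variance) = (6/5)·(1 − 10.64/30.86) = 0.786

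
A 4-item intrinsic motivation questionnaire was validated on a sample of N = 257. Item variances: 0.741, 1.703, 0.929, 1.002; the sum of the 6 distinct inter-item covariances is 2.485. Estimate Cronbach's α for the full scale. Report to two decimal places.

α = 0.71

ΣVar(i) = 0.741 + 1.703 + 0.929 + 1.002 = 4.375
Sum of distinct covariances = 2.485
σ²_T = ΣVar(i) + 2·Σcov = 4.375 + 2 × 2.485 = 9.345
α = (4/3)·(1 − 4.375/9.345) = 0.71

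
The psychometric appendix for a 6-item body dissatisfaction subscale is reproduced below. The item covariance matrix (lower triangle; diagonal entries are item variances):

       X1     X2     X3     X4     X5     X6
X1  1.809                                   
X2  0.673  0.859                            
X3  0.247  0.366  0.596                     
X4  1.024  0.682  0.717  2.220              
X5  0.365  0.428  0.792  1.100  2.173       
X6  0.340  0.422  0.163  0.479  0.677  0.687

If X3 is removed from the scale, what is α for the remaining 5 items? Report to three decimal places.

α = 0.769

Remaining items: X1, X2, X4, X5, X6 (k = 5).
sum of item variances = 1.809 + 0.859 + 2.220 + 2.173 + 0.687 = 7.748
σ²_T = 7.748 + 2 × 6.190 = 20.128
α (item deleted) = (5/4)·(1 − 7.748/20.128) = 0.769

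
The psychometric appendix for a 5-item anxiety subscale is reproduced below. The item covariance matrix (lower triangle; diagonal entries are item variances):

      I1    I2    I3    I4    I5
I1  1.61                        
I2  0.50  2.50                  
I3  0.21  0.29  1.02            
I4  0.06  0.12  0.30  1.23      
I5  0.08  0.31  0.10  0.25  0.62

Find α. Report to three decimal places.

α = 0.486

Σσ²ᵢ = 1.61 + 2.50 + 1.02 + 1.23 + 0.62 = 6.98
Sum of the distinct covariances = 2.22
Var(T) = 6.98 + 2 × 2.22 = 11.42
α = (k/(k−1))·(1 − Σσ²ᵢ/Var(T)) = (5/4)·(1 − 6.98/11.42) = 0.486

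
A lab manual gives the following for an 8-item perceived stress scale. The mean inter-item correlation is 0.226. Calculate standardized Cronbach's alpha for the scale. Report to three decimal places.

α = 0.700

Standardized α = k·r̄ / (1 + (k−1)·r̄) = 8 × 0.226 / (1 + 7 × 0.226)
  = 1.8080 / 2.5820 = 0.700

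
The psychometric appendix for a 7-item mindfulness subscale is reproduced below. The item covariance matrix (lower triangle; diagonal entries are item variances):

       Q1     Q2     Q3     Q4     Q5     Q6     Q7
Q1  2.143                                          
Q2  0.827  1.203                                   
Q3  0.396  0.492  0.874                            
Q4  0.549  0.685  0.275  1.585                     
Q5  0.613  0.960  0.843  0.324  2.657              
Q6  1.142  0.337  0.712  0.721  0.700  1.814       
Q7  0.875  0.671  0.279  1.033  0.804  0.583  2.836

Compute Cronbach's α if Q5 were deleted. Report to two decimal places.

Cronbach's α = 0.78

Remaining items: Q1, Q2, Q3, Q4, Q6, Q7 (k = 6).
ΣVar(i) = 2.143 + 1.203 + 0.874 + 1.585 + 1.814 + 2.836 = 10.455
σ²_T = 10.455 + 2 × 9.577 = 29.609
α (item deleted) = (6/5)·(1 − 10.455/29.609) = 0.78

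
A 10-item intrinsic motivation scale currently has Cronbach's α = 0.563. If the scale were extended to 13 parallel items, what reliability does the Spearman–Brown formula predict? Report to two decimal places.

predicted reliability = 0.63

Length factor m = 13/10 = 1.3000
α' = m·α / (1 + (m−1)·α)
   = 13/10 × 0.563 / (1 + (13/10 − 1) × 0.563)
   = 0.7319 / 1.1689 = 0.63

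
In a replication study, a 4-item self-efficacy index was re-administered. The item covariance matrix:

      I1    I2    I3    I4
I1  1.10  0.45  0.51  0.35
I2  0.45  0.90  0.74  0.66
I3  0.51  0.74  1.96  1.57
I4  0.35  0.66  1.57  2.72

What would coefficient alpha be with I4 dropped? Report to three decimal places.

Remaining items: I1, I2, I3 (k = 3).
ΣVar(i) = 1.10 + 0.90 + 1.96 = 3.96
σ²_total = 3.96 + 2 × 1.70 = 7.36
α (item deleted) = (3/2)·(1 − 3.96/7.36) = 0.693

α = 0.693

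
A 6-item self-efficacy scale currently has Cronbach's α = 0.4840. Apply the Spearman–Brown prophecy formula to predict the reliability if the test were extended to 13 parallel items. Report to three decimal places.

predicted reliability = 0.670

Length factor m = 13/6 = 2.1667
α' = m·α / (1 + (m−1)·α)
   = 13/6 × 0.4840 / (1 + (13/6 − 1) × 0.4840)
   = 1.0487 / 1.5647 = 0.670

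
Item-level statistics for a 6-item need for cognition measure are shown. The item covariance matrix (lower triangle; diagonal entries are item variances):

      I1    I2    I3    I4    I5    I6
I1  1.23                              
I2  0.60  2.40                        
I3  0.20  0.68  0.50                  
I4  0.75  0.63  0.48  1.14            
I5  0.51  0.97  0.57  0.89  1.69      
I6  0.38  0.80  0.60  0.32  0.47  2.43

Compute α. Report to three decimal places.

Σσ²ᵢ = 1.23 + 2.40 + 0.50 + 1.14 + 1.69 + 2.43 = 9.39
Σ_{i<j} σ_ij = 8.85
σ²_total = 9.39 + 2 × 8.85 = 27.09
α = (k/(k−1))·(1 − Σσ²ᵢ/σ²_total) = (6/5)·(1 − 9.39/27.09) = 0.784

α = 0.784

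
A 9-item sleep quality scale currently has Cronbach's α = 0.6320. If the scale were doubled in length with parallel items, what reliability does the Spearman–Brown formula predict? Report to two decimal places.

Length factor m = 2
α' = m·α / (1 + (m−1)·α)
   = 2 × 0.6320 / (1 + (2 − 1) × 0.6320)
   = 1.2640 / 1.6320 = 0.77

predicted reliability = 0.77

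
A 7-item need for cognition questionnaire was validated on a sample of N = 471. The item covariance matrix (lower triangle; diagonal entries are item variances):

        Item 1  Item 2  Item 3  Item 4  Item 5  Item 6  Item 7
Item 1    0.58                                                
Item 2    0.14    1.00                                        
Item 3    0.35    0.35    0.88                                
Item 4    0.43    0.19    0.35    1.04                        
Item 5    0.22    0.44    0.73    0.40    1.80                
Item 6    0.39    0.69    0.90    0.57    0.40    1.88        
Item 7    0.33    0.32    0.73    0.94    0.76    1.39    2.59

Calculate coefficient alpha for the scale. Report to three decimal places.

Σσᵢ² = 0.58 + 1.00 + 0.88 + 1.04 + 1.80 + 1.88 + 2.59 = 9.77
Σ_{i<j} σ_ij = 11.02
Var(T) = 9.77 + 2 × 11.02 = 31.81
α = (k/(k−1))·(1 − Σσᵢ²/Var(T)) = (7/6)·(1 − 9.77/31.81) = 0.808

α = 0.808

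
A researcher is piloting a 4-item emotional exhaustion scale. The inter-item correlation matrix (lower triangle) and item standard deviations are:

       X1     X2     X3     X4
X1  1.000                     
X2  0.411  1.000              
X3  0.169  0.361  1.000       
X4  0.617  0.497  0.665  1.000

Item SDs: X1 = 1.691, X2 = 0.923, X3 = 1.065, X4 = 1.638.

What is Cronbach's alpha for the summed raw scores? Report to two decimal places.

Cronbach's alpha = 0.76

Σσ²ᵢ = 1.691² + 0.923² + 1.065² + 1.638² = 7.5287
Covariances σ_ij = r_ij · s_i · s_j:
  σ(X1,X2) = 0.411 × 1.691 × 0.923 = 0.6415
  σ(X1,X3) = 0.169 × 1.691 × 1.065 = 0.3044
  σ(X1,X4) = 0.617 × 1.691 × 1.638 = 1.7090
  σ(X2,X3) = 0.361 × 0.923 × 1.065 = 0.3549
  σ(X2,X4) = 0.497 × 0.923 × 1.638 = 0.7514
  σ(X3,X4) = 0.665 × 1.065 × 1.638 = 1.1601
σ²_T = Σσ²ᵢ + 2·Σσ_ij = 7.5287 + 2 × 4.9213 = 17.3713
α = (4/3)·(1 − 7.5287/17.3713) = 0.76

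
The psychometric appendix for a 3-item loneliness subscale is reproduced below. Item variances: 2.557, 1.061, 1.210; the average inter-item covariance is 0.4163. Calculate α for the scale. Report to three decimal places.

sum of item variances = 2.557 + 1.061 + 1.210 = 4.828
Sum of the 3 distinct covariances = 3 × 0.4163 = 1.2489
total variance = sum of item variances + 2·Σcov = 4.828 + 2 × 1.2489 = 7.3258
α = (3/2)·(1 − 4.828/7.3258) = 0.511

α = 0.511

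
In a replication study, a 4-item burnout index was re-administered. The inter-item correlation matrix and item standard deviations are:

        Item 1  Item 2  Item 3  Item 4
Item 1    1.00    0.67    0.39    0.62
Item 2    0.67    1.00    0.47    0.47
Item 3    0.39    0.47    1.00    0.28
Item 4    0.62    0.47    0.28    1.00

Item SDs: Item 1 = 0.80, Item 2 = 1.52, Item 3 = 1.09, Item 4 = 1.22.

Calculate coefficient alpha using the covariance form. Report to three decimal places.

coefficient alpha = 0.765

Σσ²ᵢ = 0.80² + 1.52² + 1.09² + 1.22² = 5.6269
Covariances σ_ij = r_ij · s_i · s_j:
  σ(Item 1,Item 2) = 0.67 × 0.80 × 1.52 = 0.8147
  σ(Item 1,Item 3) = 0.39 × 0.80 × 1.09 = 0.3401
  σ(Item 1,Item 4) = 0.62 × 0.80 × 1.22 = 0.6051
  σ(Item 2,Item 3) = 0.47 × 1.52 × 1.09 = 0.7787
  σ(Item 2,Item 4) = 0.47 × 1.52 × 1.22 = 0.8716
  σ(Item 3,Item 4) = 0.28 × 1.09 × 1.22 = 0.3723
σ²_T = Σσ²ᵢ + 2·Σσ_ij = 5.6269 + 2 × 3.7825 = 13.1919
α = (4/3)·(1 − 5.6269/13.1919) = 0.765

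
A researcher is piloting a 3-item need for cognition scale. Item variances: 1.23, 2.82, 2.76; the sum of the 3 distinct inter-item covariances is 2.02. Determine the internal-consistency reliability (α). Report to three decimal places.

Σσ²ᵢ = 1.23 + 2.82 + 2.76 = 6.81
Sum of distinct covariances = 2.02
σ²_T = Σσ²ᵢ + 2·Σcov = 6.81 + 2 × 2.02 = 10.85
α = (3/2)·(1 − 6.81/10.85) = 0.559

α = 0.559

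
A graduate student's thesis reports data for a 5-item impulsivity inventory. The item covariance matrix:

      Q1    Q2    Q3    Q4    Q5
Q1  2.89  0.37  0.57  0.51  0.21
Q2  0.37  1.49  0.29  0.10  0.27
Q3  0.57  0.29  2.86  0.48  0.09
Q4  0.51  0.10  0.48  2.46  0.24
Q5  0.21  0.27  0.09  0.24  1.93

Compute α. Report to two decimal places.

ΣVar(i) = 2.89 + 1.49 + 2.86 + 2.46 + 1.93 = 11.63
Sum of the distinct covariances = 3.13
total variance = 11.63 + 2 × 3.13 = 17.89
α = (k/(k−1))·(1 − ΣVar(i)/total variance) = (5/4)·(1 − 11.63/17.89) = 0.44

α = 0.44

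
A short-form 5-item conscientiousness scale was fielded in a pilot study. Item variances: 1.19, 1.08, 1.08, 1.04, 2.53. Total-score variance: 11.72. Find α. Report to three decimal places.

α = 0.512

sum of item variances = 1.19 + 1.08 + 1.08 + 1.04 + 2.53 = 6.92
α = (k/(k−1))·(1 − sum of item variances/total variance) = (5/4)·(1 − 6.92/11.72) = 0.512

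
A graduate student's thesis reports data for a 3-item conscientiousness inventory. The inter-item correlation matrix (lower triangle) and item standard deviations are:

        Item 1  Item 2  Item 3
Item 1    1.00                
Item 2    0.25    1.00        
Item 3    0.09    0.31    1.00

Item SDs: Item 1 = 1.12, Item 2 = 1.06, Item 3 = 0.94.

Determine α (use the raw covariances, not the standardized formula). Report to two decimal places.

Σσ²ᵢ = 1.12² + 1.06² + 0.94² = 3.2616
Covariances σ_ij = r_ij · s_i · s_j:
  σ(Item 1,Item 2) = 0.25 × 1.12 × 1.06 = 0.2968
  σ(Item 1,Item 3) = 0.09 × 1.12 × 0.94 = 0.0948
  σ(Item 2,Item 3) = 0.31 × 1.06 × 0.94 = 0.3089
σ²_T = Σσ²ᵢ + 2·Σσ_ij = 3.2616 + 2 × 0.7005 = 4.6626
α = (3/2)·(1 − 3.2616/4.6626) = 0.45

α = 0.45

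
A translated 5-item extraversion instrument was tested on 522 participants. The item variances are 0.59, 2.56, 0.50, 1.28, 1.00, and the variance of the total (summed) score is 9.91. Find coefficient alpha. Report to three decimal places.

coefficient alpha = 0.502

Σσᵢ² = 0.59 + 2.56 + 0.50 + 1.28 + 1.00 = 5.93
α = (k/(k−1))·(1 − Σσᵢ²/Var(T)) = (5/4)·(1 − 5.93/9.91) = 0.502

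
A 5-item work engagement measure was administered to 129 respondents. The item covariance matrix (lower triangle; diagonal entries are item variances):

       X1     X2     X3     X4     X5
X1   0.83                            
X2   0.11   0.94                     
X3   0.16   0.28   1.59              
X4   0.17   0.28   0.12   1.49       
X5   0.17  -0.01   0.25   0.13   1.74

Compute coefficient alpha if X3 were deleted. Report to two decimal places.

Remaining items: X1, X2, X4, X5 (k = 4).
Σσ²ᵢ = 0.83 + 0.94 + 1.49 + 1.74 = 5.00
total variance = 5.00 + 2 × 0.85 = 6.70
α (item deleted) = (4/3)·(1 − 5.00/6.70) = 0.34

α = 0.34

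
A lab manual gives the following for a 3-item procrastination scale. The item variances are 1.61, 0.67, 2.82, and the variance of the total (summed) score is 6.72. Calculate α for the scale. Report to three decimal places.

α = 0.362

Σσᵢ² = 1.61 + 0.67 + 2.82 = 5.10
α = (k/(k−1))·(1 − Σσᵢ²/Var(T)) = (3/2)·(1 − 5.10/6.72) = 0.362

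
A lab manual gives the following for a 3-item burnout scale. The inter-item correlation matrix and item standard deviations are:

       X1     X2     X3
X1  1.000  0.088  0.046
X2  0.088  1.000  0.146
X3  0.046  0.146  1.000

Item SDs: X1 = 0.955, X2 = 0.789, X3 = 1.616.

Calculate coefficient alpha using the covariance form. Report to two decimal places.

Σσ²ᵢ = 0.955² + 0.789² + 1.616² = 4.1460
Covariances σ_ij = r_ij · s_i · s_j:
  σ(X1,X2) = 0.088 × 0.955 × 0.789 = 0.0663
  σ(X1,X3) = 0.046 × 0.955 × 1.616 = 0.0710
  σ(X2,X3) = 0.146 × 0.789 × 1.616 = 0.1862
σ²_T = Σσ²ᵢ + 2·Σσ_ij = 4.1460 + 2 × 0.3235 = 4.7930
α = (3/2)·(1 − 4.1460/4.7930) = 0.20

α = 0.20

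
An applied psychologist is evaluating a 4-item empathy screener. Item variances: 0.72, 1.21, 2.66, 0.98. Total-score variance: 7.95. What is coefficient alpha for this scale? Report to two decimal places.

Σσ²ᵢ = 0.72 + 1.21 + 2.66 + 0.98 = 5.57
α = (k/(k−1))·(1 − Σσ²ᵢ/σ²_total) = (4/3)·(1 − 5.57/7.95) = 0.40

coefficient alpha = 0.40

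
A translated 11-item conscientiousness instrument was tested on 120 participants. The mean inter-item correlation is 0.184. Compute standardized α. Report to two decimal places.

Standardized α = k·r̄ / (1 + (k−1)·r̄) = 11 × 0.184 / (1 + 10 × 0.184)
  = 2.0240 / 2.8400 = 0.71

α = 0.71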